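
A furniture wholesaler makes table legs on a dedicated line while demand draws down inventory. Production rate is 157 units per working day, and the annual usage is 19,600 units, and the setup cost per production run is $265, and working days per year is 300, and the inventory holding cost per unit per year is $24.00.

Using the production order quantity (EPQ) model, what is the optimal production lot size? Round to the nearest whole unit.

d = 19,600/300 = 65.3333 units/day;  effective holding cost H(1 − d/p) = 24·(1 − 65.3333/157) = 14.01274
Q* = √(2DS / H_eff) = √(2·19,600·265 / 14.01274) ≈ 861.00

861 units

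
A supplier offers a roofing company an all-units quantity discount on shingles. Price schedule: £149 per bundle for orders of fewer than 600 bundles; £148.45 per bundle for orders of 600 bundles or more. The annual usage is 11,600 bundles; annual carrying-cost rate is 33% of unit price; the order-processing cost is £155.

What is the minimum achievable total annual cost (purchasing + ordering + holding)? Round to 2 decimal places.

H₁ = 33%×£149 = £49.1700;  H₂ = 33%×£148.45 = £48.9885
EOQ₁ = √(2×11,600×155/49.1700) = 270.43  (< 600, feasible at tier 1)
EOQ₂ = √(2×11,600×155/48.9885) = 270.93  (< 600 → use Q = 600 at tier-2 price)
TC(tier 1 (EOQ₁), Q≈270.4) = £1,741,697.19
TC(tier 2, Q≈600.0) = £1,739,713.22
Minimum at tier 2: £1,739,713.22

£1,739,713.22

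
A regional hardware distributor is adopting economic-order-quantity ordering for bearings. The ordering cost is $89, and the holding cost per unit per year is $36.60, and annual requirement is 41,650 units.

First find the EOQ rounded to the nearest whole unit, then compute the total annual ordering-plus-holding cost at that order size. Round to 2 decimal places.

EOQ = √(2DS/H) = √(2 × 41,650 × 89 / 36.6)
    = √(202,560.11) ≈ 450.07 → Q = 450 units
Ordering: D/Q × S = 41,650/450 × $89 = $8,237.44
Holding:  Q/2 × H = 450/2 × $36.6 = $8,235.00
Total = $8,237.44 + $8,235.00 = $16,472.44

$16,472.44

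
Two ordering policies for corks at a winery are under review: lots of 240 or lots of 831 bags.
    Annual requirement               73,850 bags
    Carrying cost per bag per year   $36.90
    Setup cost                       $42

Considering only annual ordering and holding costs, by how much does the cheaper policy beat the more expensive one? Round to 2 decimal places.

Annual cost at Q: ordering D·S/Q plus holding Q·H/2.
TC(240) = (73,850/240)×42 + (240/2)×36.9 = $17,351.75
TC(831) = (73,850/831)×42 + (831/2)×36.9 = $19,064.44
|ΔTC| = |$17,351.75 − $19,064.44| = $1,712.69

$1,712.69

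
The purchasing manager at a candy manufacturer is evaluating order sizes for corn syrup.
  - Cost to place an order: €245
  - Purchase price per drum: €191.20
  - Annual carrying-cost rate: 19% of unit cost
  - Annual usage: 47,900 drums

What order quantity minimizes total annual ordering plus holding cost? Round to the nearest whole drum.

Holding cost per drum per year: H = 19% × €191.2 = €36.3280
EOQ = √(2DS/H) = √(2 × 47,900 × 245 / 36.328)
    = √(646,085.66) ≈ 803.79

804 drums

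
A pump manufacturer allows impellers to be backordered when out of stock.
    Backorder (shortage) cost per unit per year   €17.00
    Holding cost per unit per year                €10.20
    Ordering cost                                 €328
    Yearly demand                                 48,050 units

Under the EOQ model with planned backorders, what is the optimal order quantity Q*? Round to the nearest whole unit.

2,224 units

Basic EOQ = √(2·48,050·328/10.2) = 1,757.918
Backorder adjustment √((H+b)/b) = √((10.2+17)/17) = 1.2649
Q* = 1,757.918 × 1.2649 ≈ 2,223.61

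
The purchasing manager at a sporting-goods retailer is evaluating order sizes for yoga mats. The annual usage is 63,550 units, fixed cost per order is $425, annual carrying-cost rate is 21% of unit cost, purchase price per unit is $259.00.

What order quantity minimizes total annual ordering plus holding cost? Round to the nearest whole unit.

997 units

Holding cost per unit per year: H = 21% × $259 = $54.3900
Q* = √(2·D·S / H) = √(2·63,550·425 / 54.39) = √993,151.3 ≈ 996.57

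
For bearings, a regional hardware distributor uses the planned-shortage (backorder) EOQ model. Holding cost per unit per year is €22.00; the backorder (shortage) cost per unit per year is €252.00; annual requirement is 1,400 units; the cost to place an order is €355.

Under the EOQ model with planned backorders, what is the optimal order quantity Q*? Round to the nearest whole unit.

Q* = √(2DS/H) · √((H + b)/b)
   = √(2 × 1,400 × 355 / 22) · √((22 + 252) / 252)
   = 212.560 × 1.0427 ≈ 221.64

222 units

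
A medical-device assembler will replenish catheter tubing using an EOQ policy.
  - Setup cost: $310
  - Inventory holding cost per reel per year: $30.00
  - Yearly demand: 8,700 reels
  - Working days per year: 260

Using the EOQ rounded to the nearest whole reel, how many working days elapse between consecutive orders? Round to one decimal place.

Q* = √(2·D·S / H) = √(2·8,700·310 / 30) = √179,800.0 ≈ 424.03 → Q = 424 reels
T = Q/D × 260 days = 424/8,700 × 260 = 12.671 days

12.7 days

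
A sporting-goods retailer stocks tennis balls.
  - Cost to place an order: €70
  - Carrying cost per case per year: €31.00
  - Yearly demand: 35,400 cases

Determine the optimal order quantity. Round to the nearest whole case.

400 cases

EOQ = √(2DS/H) = √(2 × 35,400 × 70 / 31)
    = √(159,870.97) ≈ 399.84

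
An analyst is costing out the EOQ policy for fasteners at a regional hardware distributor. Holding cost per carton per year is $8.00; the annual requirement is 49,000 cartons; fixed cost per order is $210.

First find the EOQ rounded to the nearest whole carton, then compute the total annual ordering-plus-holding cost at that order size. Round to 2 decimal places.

$12,831.21

Optimal lot size Q* = (2 × 49,000 × $210 / $8)^½ ≈ 1,603.90 → Q = 1,604 cartons
Orders/yr = 49,000/1,604 = 30.549; ordering cost = 30.549 × $210 = $6,415.21
Average inventory = 1,604/2 = 802; holding cost = 802 × $8 = $6,416.00
Total = $6,415.21 + $6,416.00 = $12,831.21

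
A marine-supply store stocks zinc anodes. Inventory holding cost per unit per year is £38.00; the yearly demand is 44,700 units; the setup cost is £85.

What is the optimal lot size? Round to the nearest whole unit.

Optimal lot size Q* = (2 × 44,700 × £85 / £38)^½ ≈ 447.18

447 units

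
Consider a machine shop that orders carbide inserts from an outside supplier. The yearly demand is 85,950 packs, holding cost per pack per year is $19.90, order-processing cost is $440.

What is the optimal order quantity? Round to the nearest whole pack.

1,950 packs

EOQ = √(2DS/H) = √(2 × 85,950 × 440 / 19.9)
    = √(3,800,804.02) ≈ 1,949.57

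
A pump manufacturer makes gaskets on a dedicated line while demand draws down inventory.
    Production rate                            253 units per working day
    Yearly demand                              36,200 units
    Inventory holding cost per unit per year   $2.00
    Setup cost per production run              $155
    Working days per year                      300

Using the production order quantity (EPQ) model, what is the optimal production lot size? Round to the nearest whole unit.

Daily demand d = 36,200/300 = 120.667; p = 253; 1 − d/p = 0.52306
EPQ = √(2DS / (H(1 − d/p)))
    = √(2 × 36,200 × 155 / (2 × 0.52306)) ≈ 3,275.26

3,275 units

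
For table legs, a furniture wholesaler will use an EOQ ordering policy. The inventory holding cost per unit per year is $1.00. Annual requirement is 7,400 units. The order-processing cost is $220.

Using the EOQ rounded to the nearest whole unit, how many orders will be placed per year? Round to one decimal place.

4.1 orders per year

2DS/H = 2·7,400·220/1 = 3,256,000.00
EOQ = √3,256,000.00 ≈ 1,804.44 → Q = 1,804
Orders per year = D/Q = 7,400 / 1,804 = 4.102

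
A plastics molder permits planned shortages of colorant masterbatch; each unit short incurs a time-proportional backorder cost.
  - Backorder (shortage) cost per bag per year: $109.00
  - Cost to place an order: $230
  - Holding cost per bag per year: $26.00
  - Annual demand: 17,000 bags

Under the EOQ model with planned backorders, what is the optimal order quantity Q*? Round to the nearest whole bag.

Q* = √(2DS/H) · √((H + b)/b)
   = √(2 × 17,000 × 230 / 26) · √((26 + 109) / 109)
   = 548.424 × 1.1129 ≈ 610.34

610 bags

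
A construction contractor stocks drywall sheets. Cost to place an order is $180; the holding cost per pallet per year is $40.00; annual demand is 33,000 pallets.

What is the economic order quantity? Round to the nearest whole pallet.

545 pallets

EOQ = √(2DS/H) = √(2 × 33,000 × 180 / 40)
    = √(297,000.00) ≈ 544.98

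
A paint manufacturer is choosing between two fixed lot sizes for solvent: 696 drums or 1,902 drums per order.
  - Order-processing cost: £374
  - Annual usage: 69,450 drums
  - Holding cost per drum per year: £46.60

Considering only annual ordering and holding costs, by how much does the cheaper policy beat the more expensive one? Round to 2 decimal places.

£4,436.71

For each Q, cost = (D/Q)·S + (Q/2)·H.
TC(696) = (69,450/696)×374 + (696/2)×46.6 = £53,536.20
TC(1,902) = (69,450/1,902)×374 + (1,902/2)×46.6 = £57,972.91
Lots of 696 are cheaper by £4,436.71.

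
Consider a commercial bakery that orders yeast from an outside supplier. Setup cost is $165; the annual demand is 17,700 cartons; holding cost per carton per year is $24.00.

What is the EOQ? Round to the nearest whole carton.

EOQ = √(2DS/H) = √(2 × 17,700 × 165 / 24)
    = √(243,375.00) ≈ 493.33

493 cartons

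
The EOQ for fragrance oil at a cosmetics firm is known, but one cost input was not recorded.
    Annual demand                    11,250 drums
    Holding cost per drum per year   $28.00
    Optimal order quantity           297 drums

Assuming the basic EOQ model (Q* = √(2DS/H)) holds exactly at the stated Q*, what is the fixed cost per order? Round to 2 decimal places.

$109.77

From Q* = √(2DS/H) ⇒ Q*² = 2DS/H.
S = Q²H / (2D) = 297² × 28 / (2 × 11,250) = 109.7712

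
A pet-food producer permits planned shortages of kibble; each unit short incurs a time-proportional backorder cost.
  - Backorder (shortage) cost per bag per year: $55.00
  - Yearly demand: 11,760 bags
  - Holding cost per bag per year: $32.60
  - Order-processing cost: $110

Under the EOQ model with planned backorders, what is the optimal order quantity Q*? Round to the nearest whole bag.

Q* = √(2DS/H) · √((H + b)/b)
   = √(2 × 11,760 × 110 / 32.6) · √((32.6 + 55) / 55)
   = 281.713 × 1.2620 ≈ 355.53

356 bags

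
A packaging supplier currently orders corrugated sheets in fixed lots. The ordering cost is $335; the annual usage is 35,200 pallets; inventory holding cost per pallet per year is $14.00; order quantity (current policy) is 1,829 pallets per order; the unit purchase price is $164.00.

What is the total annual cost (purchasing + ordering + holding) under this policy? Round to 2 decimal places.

$5,792,050.24

Ordering: D/Q × S = 35,200/1,829 × $335 = $6,447.24
Holding:  Q/2 × H = 1,829/2 × $14 = $12,803.00
Purchase cost = D·C = 35,200 × 164 = $5,772,800.00
Total = $6,447.24 + $12,803.00 + $5,772,800.00 = $5,792,050.24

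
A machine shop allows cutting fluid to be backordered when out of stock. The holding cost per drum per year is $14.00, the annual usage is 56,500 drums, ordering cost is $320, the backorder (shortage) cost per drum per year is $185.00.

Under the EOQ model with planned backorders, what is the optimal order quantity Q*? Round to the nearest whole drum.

1,667 drums

Basic EOQ = √(2·56,500·320/14) = 1,607.127
Backorder adjustment √((H+b)/b) = √((14+185)/185) = 1.0371
Q* = 1,607.127 × 1.0371 ≈ 1,666.83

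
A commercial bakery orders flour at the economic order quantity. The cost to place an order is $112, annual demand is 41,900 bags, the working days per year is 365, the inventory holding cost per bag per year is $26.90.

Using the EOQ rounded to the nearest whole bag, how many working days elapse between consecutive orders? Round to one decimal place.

2DS/H = 2·41,900·112/26.9 = 348,907.06
EOQ = √348,907.06 ≈ 590.68 → Q = 591 bags
Cycle time = (working days × Q)/D = (365 × 591) / 41,900 = 5.148 days

5.1 days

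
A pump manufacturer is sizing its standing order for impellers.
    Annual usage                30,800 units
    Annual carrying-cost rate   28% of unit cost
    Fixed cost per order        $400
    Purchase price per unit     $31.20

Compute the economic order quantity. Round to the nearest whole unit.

1,679 units

H = i·C = 0.28 × $31.2 = $8.7360 per unit-year
Q* = √(2·D·S / H) = √(2·30,800·400 / 8.736) = √2,820,512.8 ≈ 1,679.44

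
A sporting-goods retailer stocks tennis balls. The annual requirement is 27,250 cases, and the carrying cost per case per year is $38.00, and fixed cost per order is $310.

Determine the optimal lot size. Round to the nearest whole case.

667 cases

Optimal lot size Q* = (2 × 27,250 × $310 / $38)^½ ≈ 666.79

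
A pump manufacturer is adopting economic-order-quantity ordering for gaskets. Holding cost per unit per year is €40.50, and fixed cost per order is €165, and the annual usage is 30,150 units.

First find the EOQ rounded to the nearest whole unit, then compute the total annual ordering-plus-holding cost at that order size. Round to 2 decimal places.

2DS/H = 2·30,150·165/40.5 = 245,666.67
EOQ = √245,666.67 ≈ 495.65 → Q = 496 units
Annual ordering cost = (D/Q)·S = (30,150/496) × 165 = €10,029.74
Annual holding cost  = (Q/2)·H = (496/2) × 40.5 = €10,044.00
Total = €10,029.74 + €10,044.00 = €20,073.74

€20,073.74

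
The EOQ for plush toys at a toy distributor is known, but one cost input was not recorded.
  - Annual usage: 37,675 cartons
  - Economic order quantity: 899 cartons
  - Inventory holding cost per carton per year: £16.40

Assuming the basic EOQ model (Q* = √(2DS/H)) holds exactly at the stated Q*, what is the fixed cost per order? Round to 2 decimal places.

£175.91

EOQ relation: Q² = 2DS/H, so rearrange for the unknown.
S = Q²H / (2D) = 899² × 16.4 / (2 × 37,675) = 175.9057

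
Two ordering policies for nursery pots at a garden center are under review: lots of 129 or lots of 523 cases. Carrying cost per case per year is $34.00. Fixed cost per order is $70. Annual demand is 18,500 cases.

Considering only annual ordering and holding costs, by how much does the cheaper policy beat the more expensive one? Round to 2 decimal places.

$864.66

Annual cost at Q: ordering D·S/Q plus holding Q·H/2.
TC(129) = (18,500/129)×70 + (129/2)×34 = $12,231.76
TC(523) = (18,500/523)×70 + (523/2)×34 = $11,367.10
Cheaper: Q = 523.  Difference = $864.66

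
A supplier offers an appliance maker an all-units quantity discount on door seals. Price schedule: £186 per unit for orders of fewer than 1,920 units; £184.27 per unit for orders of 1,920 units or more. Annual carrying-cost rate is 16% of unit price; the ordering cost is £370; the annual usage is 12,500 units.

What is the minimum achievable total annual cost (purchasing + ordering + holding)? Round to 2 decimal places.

H₁ = 16%×£186 = £29.7600;  H₂ = 16%×£184.27 = £29.4832
EOQ₁ = √(2×12,500×370/29.7600) = 557.51  (< 1,920, feasible at tier 1)
EOQ₂ = √(2×12,500×370/29.4832) = 560.12  (< 1,920 → use Q = 1,920 at tier-2 price)
TC(tier 1 (EOQ₁), Q≈557.5) = £2,341,591.56
TC(tier 2, Q≈1,920.0) = £2,334,087.73
Minimum at tier 2: £2,334,087.73

£2,334,087.73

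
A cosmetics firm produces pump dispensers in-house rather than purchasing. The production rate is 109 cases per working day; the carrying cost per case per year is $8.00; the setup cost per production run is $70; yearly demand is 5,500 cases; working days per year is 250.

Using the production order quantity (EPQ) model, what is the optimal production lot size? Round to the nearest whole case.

347 cases

d = 5,500/250 = 22.0000 cases/day;  effective holding cost H(1 − d/p) = 8·(1 − 22.0000/109) = 6.38532
Q* = √(2DS / H_eff) = √(2·5,500·70 / 6.38532) ≈ 347.26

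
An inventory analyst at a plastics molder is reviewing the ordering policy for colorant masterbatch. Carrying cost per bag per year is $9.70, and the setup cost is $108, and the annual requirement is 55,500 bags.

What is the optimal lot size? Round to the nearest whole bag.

1,112 bags

Q* = √(2·D·S / H) = √(2·55,500·108 / 9.7) = √1,235,876.3 ≈ 1,111.70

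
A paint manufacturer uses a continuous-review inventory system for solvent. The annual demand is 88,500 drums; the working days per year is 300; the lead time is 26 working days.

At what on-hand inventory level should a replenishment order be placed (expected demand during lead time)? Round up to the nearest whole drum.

7,670 drums

Daily demand d = 88,500 / 300 = 295.000 drums/day
Demand during lead time = 295.000 × 26 = 7,670.00
Reorder point = 7,670.00 → round up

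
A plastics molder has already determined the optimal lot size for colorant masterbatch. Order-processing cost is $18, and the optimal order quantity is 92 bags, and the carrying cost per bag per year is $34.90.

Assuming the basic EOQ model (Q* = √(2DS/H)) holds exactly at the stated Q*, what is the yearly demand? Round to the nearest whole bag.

Since Q* = (2DS/H)^½, squaring gives Q*²·H = 2DS.
D = Q²H / (2S) = 92² × 34.9 / (2 × 18) = 8,205.38

8,205 bags per year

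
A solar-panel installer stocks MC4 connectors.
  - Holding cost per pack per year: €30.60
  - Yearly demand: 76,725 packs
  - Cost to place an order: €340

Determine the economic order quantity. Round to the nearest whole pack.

1,306 packs

Optimal lot size Q* = (2 × 76,725 × €340 / €30.6)^½ ≈ 1,305.76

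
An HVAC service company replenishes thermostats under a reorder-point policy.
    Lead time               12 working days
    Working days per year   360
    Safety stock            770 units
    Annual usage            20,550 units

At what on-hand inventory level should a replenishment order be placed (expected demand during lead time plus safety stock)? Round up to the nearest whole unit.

Daily demand d = 20,550 / 360 = 57.083 units/day
Demand during lead time = 57.083 × 12 = 685.00
Reorder point = 685.00 + 770 = 1,455.00 → round up

1,455 units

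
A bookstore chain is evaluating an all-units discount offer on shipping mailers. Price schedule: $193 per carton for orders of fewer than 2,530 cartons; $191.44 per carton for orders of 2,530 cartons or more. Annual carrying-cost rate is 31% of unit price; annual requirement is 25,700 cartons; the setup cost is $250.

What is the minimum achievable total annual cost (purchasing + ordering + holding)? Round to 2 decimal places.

$4,987,827.52

H₁ = 31%×$193 = $59.8300;  H₂ = 31%×$191.44 = $59.3464
EOQ₁ = √(2×25,700×250/59.8300) = 463.44  (< 2,530, feasible at tier 1)
EOQ₂ = √(2×25,700×250/59.3464) = 465.32  (< 2,530 → use Q = 2,530 at tier-2 price)
TC(tier 1 (EOQ₁), Q≈463.4) = $4,987,827.52
TC(tier 2, Q≈2,530.0) = $4,997,620.72
Minimum at tier 1 (EOQ₁): $4,987,827.52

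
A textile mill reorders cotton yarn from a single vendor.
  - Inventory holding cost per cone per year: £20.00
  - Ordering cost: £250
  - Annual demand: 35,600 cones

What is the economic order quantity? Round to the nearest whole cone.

943 cones

Optimal lot size Q* = (2 × 35,600 × £250 / £20)^½ ≈ 943.40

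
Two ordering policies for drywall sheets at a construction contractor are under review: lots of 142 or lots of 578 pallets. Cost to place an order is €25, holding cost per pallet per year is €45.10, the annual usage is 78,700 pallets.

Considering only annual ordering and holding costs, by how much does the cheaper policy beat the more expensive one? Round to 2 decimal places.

TC(Q) = (D/Q)S + (Q/2)H
TC(142) = (78,700/142)×25 + (142/2)×45.1 = €17,057.73
TC(578) = (78,700/578)×25 + (578/2)×45.1 = €16,437.88
Lots of 578 are cheaper by €619.85.

€619.85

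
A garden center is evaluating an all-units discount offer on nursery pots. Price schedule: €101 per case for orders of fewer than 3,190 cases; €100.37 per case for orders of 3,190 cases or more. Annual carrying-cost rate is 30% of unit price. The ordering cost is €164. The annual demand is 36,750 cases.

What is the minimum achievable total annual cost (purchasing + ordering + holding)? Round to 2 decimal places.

H₁ = 30%×€101 = €30.3000;  H₂ = 30%×€100.37 = €30.1110
EOQ₁ = √(2×36,750×164/30.3000) = 630.73  (< 3,190, feasible at tier 1)
EOQ₂ = √(2×36,750×164/30.1110) = 632.71  (< 3,190 → use Q = 3,190 at tier-2 price)
TC(tier 1 (EOQ₁), Q≈630.7) = €3,730,861.15
TC(tier 2, Q≈3,190.0) = €3,738,513.89
Minimum at tier 1 (EOQ₁): €3,730,861.15

€3,730,861.15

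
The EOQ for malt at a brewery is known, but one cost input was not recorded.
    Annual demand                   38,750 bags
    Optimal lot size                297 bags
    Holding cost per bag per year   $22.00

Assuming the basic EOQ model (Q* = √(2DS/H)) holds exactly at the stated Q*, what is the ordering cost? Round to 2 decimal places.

EOQ relation: Q² = 2DS/H, so rearrange for the unknown.
S = Q²H / (2D) = 297² × 22 / (2 × 38,750) = 25.0400

$25.04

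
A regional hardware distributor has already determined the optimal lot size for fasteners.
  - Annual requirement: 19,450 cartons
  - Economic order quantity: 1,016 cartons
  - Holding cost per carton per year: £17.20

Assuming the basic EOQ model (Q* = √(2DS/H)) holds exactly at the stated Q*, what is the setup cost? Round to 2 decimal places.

£456.42

EOQ relation: Q² = 2DS/H, so rearrange for the unknown.
S = Q²H / (2D) = 1,016² × 17.2 / (2 × 19,450) = 456.4217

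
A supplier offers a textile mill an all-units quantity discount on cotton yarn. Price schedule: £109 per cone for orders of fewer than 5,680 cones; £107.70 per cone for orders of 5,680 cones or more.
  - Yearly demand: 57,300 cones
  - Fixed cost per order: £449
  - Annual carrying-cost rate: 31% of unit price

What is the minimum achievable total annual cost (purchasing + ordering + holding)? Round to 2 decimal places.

H₁ = 31%×£109 = £33.7900;  H₂ = 31%×£107.70 = £33.3870
EOQ₁ = √(2×57,300×449/33.7900) = 1,234.02  (< 5,680, feasible at tier 1)
EOQ₂ = √(2×57,300×449/33.3870) = 1,241.44  (< 5,680 → use Q = 5,680 at tier-2 price)
TC(tier 1 (EOQ₁), Q≈1,234.0) = £6,287,397.46
TC(tier 2, Q≈5,680.0) = £6,270,558.60
Minimum at tier 2: £6,270,558.60

£6,270,558.60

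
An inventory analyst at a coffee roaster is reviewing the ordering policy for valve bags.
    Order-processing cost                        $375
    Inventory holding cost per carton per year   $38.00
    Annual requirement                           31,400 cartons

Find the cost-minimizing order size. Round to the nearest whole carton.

787 cartons

EOQ = √(2DS/H) = √(2 × 31,400 × 375 / 38)
    = √(619,736.84) ≈ 787.23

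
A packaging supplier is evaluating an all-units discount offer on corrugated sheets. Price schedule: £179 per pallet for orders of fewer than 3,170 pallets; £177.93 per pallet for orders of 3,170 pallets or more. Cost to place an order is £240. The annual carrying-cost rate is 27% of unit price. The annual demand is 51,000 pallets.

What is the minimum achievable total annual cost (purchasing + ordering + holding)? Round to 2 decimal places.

H₁ = 27%×£179 = £48.3300;  H₂ = 27%×£177.93 = £48.0411
EOQ₁ = √(2×51,000×240/48.3300) = 711.70  (< 3,170, feasible at tier 1)
EOQ₂ = √(2×51,000×240/48.0411) = 713.84  (< 3,170 → use Q = 3,170 at tier-2 price)
TC(tier 1 (EOQ₁), Q≈711.7) = £9,163,396.49
TC(tier 2, Q≈3,170.0) = £9,154,436.34
Minimum at tier 2: £9,154,436.34

£9,154,436.34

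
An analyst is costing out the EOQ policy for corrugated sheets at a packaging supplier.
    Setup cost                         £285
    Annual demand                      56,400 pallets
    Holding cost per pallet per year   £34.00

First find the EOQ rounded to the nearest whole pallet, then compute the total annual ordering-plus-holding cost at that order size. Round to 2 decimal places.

2DS/H = 2·56,400·285/34 = 945,529.41
EOQ = √945,529.41 ≈ 972.38 → Q = 972 pallets
Annual ordering cost = (D/Q)·S = (56,400/972) × 285 = £16,537.04
Annual holding cost  = (Q/2)·H = (972/2) × 34 = £16,524.00
Total = £16,537.04 + £16,524.00 = £33,061.04

£33,061.04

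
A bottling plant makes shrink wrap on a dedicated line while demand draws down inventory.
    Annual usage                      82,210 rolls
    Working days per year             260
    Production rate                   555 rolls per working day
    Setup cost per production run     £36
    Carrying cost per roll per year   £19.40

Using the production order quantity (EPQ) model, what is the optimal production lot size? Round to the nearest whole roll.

842 rolls

Daily demand d = 82,210/260 = 316.192; p = 555; 1 − d/p = 0.43028
EPQ = √(2DS / (H(1 − d/p)))
    = √(2 × 82,210 × 36 / (19.4 × 0.43028)) ≈ 842.07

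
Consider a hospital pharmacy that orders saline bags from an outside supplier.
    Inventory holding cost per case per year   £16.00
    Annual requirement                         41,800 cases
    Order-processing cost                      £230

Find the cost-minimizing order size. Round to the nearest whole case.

1,096 cases

2DS/H = 2·41,800·230/16 = 1,201,750.00
EOQ = √1,201,750.00 ≈ 1,096.24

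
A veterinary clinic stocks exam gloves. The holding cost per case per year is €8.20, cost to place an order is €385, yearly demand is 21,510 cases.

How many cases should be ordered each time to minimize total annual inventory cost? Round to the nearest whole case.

Q* = √(2·D·S / H) = √(2·21,510·385 / 8.2) = √2,019,841.5 ≈ 1,421.21

1,421 cases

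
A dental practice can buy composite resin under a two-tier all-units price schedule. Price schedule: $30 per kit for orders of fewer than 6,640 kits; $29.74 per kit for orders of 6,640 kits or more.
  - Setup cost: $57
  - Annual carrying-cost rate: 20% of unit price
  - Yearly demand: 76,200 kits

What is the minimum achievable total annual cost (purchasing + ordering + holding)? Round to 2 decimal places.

H₁ = 20%×$30 = $6.0000;  H₂ = 20%×$29.74 = $5.9480
EOQ₁ = √(2×76,200×57/6.0000) = 1,203.25  (< 6,640, feasible at tier 1)
EOQ₂ = √(2×76,200×57/5.9480) = 1,208.49  (< 6,640 → use Q = 6,640 at tier-2 price)
TC(tier 1 (EOQ₁), Q≈1,203.2) = $2,293,219.47
TC(tier 2, Q≈6,640.0) = $2,286,589.49
Minimum at tier 2: $2,286,589.49

$2,286,589.49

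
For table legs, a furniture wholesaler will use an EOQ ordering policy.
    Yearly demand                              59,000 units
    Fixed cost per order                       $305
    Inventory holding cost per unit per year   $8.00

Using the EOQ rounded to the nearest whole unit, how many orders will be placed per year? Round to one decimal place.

Optimal lot size Q* = (2 × 59,000 × $305 / $8)^½ ≈ 2,121.03 → Q = 2,121
Orders per year = D/Q = 59,000 / 2,121 = 27.817

27.8 orders per year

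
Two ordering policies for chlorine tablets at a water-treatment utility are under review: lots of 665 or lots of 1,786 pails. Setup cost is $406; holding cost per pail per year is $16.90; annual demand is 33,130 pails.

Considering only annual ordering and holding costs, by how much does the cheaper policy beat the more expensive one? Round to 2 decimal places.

Annual cost at Q: ordering D·S/Q plus holding Q·H/2.
TC(665) = (33,130/665)×406 + (665/2)×16.9 = $25,845.99
TC(1,786) = (33,130/1,786)×406 + (1,786/2)×16.9 = $22,622.93
Cheaper: Q = 1,786.  Difference = $3,223.06

$3,223.06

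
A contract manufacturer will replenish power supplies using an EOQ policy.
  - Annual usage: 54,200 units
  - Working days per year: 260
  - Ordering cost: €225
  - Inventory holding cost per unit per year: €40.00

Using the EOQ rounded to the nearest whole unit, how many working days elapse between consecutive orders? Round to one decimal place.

Q* = √(2·D·S / H) = √(2·54,200·225 / 40) = √609,750.0 ≈ 780.86 → Q = 781 units
Cycle time = (working days × Q)/D = (260 × 781) / 54,200 = 3.746 days

3.7 days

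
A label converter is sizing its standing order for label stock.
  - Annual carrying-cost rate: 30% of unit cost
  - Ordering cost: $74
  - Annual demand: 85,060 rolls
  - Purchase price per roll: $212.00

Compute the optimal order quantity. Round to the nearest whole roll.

445 rolls

Holding cost per roll per year: H = 30% × $212 = $63.6000
Optimal lot size Q* = (2 × 85,060 × $74 / $63.6)^½ ≈ 444.90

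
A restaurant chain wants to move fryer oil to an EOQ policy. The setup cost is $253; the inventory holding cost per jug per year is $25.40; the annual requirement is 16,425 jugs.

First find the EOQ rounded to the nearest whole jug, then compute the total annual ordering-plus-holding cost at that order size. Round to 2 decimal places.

EOQ = √(2DS/H) = √(2 × 16,425 × 253 / 25.4)
    = √(327,206.69) ≈ 572.02 → Q = 572 jugs
Ordering: D/Q × S = 16,425/572 × $253 = $7,264.90
Holding:  Q/2 × H = 572/2 × $25.4 = $7,264.40
Total = $7,264.90 + $7,264.40 = $14,529.30

$14,529.30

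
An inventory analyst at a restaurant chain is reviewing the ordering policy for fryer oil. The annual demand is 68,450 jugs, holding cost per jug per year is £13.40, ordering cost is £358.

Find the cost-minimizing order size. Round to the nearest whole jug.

1,912 jugs

Optimal lot size Q* = (2 × 68,450 × £358 / £13.4)^½ ≈ 1,912.45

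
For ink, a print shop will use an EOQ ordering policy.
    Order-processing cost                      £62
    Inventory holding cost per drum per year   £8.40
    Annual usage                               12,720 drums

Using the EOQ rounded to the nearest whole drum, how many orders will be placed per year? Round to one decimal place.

EOQ = √(2DS/H) = √(2 × 12,720 × 62 / 8.4)
    = √(187,771.43) ≈ 433.33 → Q = 433
N = D/Q = 12,720/433 ≈ 29.376 orders/yr

29.4 orders per year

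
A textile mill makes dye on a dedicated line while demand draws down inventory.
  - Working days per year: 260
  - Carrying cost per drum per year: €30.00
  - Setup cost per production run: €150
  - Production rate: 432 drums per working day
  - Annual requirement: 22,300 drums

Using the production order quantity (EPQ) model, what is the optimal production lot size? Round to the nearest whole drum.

d = 22,300/260 = 85.7692 drums/day;  effective holding cost H(1 − d/p) = 30·(1 − 85.7692/432) = 24.04380
Q* = √(2DS / H_eff) = √(2·22,300·150 / 24.04380) ≈ 527.49

527 drums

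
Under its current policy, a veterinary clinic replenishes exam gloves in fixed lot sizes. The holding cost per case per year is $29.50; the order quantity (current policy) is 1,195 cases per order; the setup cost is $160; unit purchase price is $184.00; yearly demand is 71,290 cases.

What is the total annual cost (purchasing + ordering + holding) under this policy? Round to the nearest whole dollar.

$13,144,531

Orders/yr = 71,290/1,195 = 59.657; ordering cost = 59.657 × $160 = $9,545.10
Average inventory = 1,195/2 = 597.5; holding cost = 597.5 × $29.5 = $17,626.25
Purchase cost = D·C = 71,290 × 184 = $13,117,360.00
Total = $9,545.10 + $17,626.25 + $13,117,360.00 = $13,144,531.35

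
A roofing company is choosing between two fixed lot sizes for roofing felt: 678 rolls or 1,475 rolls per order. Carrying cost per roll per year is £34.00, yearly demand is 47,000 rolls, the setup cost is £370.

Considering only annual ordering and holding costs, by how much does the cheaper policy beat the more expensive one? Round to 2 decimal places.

For each Q, cost = (D/Q)·S + (Q/2)·H.
TC(678) = (47,000/678)×370 + (678/2)×34 = £37,174.97
TC(1,475) = (47,000/1,475)×370 + (1,475/2)×34 = £36,864.83
|ΔTC| = |£37,174.97 − £36,864.83| = £310.14

£310.14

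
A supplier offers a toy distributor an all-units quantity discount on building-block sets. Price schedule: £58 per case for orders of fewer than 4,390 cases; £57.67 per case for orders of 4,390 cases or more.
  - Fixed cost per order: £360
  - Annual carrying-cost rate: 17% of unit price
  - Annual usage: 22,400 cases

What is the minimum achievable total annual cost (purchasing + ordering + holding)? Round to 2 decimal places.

£1,311,810.40

H₁ = 17%×£58 = £9.8600;  H₂ = 17%×£57.67 = £9.8039
EOQ₁ = √(2×22,400×360/9.8600) = 1,278.94  (< 4,390, feasible at tier 1)
EOQ₂ = √(2×22,400×360/9.8039) = 1,282.60  (< 4,390 → use Q = 4,390 at tier-2 price)
TC(tier 1 (EOQ₁), Q≈1,278.9) = £1,311,810.40
TC(tier 2, Q≈4,390.0) = £1,315,164.46
Minimum at tier 1 (EOQ₁): £1,311,810.40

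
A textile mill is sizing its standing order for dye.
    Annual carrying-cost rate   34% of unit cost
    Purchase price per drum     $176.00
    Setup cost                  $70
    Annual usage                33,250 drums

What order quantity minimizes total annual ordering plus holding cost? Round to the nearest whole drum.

Holding cost per drum per year: H = 34% × $176 = $59.8400
2DS/H = 2·33,250·70/59.84 = 77,790.78
EOQ = √77,790.78 ≈ 278.91

279 drums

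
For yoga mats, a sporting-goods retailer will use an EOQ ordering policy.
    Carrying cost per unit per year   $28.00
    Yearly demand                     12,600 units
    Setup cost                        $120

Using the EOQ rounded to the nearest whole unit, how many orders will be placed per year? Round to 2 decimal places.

38.30 orders per year

EOQ = √(2DS/H) = √(2 × 12,600 × 120 / 28)
    = √(108,000.00) ≈ 328.63 → Q = 329
N = D/Q = 12,600/329 ≈ 38.298 orders/yr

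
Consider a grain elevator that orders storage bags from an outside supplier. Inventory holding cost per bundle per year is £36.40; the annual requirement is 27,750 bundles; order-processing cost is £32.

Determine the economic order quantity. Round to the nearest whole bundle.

Optimal lot size Q* = (2 × 27,750 × £32 / £36.4)^½ ≈ 220.89

221 bundles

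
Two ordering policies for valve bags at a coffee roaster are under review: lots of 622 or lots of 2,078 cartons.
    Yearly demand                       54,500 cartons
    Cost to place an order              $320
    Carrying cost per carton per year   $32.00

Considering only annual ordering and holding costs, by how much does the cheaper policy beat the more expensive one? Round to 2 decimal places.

$3,650.10

Annual cost at Q: ordering D·S/Q plus holding Q·H/2.
TC(622) = (54,500/622)×320 + (622/2)×32 = $37,990.59
TC(2,078) = (54,500/2,078)×320 + (2,078/2)×32 = $41,640.69
Lots of 622 are cheaper by $3,650.10.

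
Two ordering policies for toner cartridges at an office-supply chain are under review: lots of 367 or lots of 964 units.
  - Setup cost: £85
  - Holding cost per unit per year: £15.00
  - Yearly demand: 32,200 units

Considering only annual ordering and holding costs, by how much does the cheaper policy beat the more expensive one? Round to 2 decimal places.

£141.05

Annual cost at Q: ordering D·S/Q plus holding Q·H/2.
TC(367) = (32,200/367)×85 + (367/2)×15 = £10,210.27
TC(964) = (32,200/964)×85 + (964/2)×15 = £10,069.21
|ΔTC| = |£10,210.27 − £10,069.21| = £141.05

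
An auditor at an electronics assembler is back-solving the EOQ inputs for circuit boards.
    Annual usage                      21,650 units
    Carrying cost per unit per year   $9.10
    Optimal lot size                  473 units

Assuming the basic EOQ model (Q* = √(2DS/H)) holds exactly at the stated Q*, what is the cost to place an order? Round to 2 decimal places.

$47.02

Since Q* = (2DS/H)^½, squaring gives Q*²·H = 2DS.
S = Q²H / (2D) = 473² × 9.1 / (2 × 21,650) = 47.0193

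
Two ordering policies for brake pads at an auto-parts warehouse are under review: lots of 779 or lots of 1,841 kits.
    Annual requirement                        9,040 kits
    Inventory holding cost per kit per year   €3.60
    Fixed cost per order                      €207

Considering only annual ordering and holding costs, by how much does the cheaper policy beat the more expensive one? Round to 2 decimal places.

€525.89

Annual cost at Q: ordering D·S/Q plus holding Q·H/2.
TC(779) = (9,040/779)×207 + (779/2)×3.6 = €3,804.36
TC(1,841) = (9,040/1,841)×207 + (1,841/2)×3.6 = €4,330.25
Cheaper: Q = 779.  Difference = €525.89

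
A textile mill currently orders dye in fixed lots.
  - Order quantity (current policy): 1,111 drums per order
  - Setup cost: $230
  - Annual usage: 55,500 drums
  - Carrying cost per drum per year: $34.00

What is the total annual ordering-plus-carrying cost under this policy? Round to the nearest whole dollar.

$30,377

Ordering: D/Q × S = 55,500/1,111 × $230 = $11,489.65
Holding:  Q/2 × H = 1,111/2 × $34 = $18,887.00
Total = $11,489.65 + $18,887.00 = $30,376.65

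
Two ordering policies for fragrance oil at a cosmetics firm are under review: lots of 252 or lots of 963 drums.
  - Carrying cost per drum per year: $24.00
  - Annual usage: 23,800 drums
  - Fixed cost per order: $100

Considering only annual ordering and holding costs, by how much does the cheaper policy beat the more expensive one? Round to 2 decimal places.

$1,559.00

Annual cost at Q: ordering D·S/Q plus holding Q·H/2.
TC(252) = (23,800/252)×100 + (252/2)×24 = $12,468.44
TC(963) = (23,800/963)×100 + (963/2)×24 = $14,027.44
Cheaper: Q = 252.  Difference = $1,559.00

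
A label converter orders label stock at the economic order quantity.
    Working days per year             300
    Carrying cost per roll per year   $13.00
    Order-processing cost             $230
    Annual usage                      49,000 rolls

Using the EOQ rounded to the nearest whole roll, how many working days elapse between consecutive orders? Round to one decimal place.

2DS/H = 2·49,000·230/13 = 1,733,846.15
EOQ = √1,733,846.15 ≈ 1,316.76 → Q = 1,317 rolls
Cycle time = (working days × Q)/D = (300 × 1,317) / 49,000 = 8.063 days

8.1 days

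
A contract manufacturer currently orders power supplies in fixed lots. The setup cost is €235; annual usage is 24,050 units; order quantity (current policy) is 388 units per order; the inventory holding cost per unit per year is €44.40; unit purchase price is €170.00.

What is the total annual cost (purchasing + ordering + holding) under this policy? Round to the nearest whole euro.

Orders/yr = 24,050/388 = 61.985; ordering cost = 61.985 × €235 = €14,566.37
Average inventory = 388/2 = 194; holding cost = 194 × €44.4 = €8,613.60
Purchase cost = D·C = 24,050 × 170 = €4,088,500.00
Total = €14,566.37 + €8,613.60 + €4,088,500.00 = €4,111,679.97

€4,111,680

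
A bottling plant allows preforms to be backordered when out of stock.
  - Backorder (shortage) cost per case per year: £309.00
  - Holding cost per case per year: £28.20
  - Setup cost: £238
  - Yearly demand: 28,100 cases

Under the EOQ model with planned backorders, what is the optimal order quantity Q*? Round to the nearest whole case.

719 cases

Q* = √(2DS/H) · √((H + b)/b)
   = √(2 × 28,100 × 238 / 28.2) · √((28.2 + 309) / 309)
   = 688.703 × 1.0446 ≈ 719.44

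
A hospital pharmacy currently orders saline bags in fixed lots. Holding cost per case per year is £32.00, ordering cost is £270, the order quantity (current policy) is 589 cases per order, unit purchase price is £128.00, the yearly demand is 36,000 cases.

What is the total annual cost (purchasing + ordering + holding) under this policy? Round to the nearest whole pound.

£4,633,927

Annual ordering cost = (D/Q)·S = (36,000/589) × 270 = £16,502.55
Annual holding cost  = (Q/2)·H = (589/2) × 32 = £9,424.00
Purchase cost = D·C = 36,000 × 128 = £4,608,000.00
Total = £16,502.55 + £9,424.00 + £4,608,000.00 = £4,633,926.55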